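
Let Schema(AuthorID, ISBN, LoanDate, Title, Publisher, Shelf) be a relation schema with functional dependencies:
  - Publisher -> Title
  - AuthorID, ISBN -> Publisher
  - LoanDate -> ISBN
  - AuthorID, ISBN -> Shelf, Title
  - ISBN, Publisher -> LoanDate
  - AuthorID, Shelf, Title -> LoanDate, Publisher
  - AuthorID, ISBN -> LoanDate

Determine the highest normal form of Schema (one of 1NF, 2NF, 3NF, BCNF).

Candidate keys: {AuthorID, ISBN}, {AuthorID, LoanDate}, {AuthorID, Publisher, Shelf}, {AuthorID, Shelf, Title}. Prime attributes: {AuthorID, ISBN, LoanDate, Publisher, Shelf, Title}.
For Publisher -> Title we have {Publisher}⁺ = {Publisher, Title}; {Publisher} is not a superkey, so BCNF fails.
But every attribute on its right side ({Title}) is prime, and the same holds for every other non-superkey FD, so 3NF still holds.

3NF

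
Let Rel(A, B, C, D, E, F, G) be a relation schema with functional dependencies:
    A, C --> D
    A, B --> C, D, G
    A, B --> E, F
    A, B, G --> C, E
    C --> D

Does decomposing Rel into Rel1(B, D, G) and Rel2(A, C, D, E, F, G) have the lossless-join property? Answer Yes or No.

No

Common attributes: {D, G}; their closure is {D, G}.
Rel1 ⊄ {D, G} and Rel2 ⊄ {D, G}, so the split is lossy.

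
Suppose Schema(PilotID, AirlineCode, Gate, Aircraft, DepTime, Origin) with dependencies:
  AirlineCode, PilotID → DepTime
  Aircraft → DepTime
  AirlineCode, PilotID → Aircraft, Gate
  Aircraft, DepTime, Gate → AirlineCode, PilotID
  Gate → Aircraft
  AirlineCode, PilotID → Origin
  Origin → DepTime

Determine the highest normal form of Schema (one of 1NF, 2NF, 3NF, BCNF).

2NF

Candidate keys: {AirlineCode, PilotID}, {Gate}. Prime attributes: {AirlineCode, Gate, PilotID}.
For Aircraft → DepTime we have {Aircraft}⁺ = {Aircraft, DepTime}; {Aircraft} is not a superkey, so BCNF fails.
Because {DepTime} is non-prime and the left side of Aircraft → DepTime is not a superkey, the relation is not in 3NF.
Checking every proper subset of each key, none determines a non-prime attribute — 2NF is satisfied.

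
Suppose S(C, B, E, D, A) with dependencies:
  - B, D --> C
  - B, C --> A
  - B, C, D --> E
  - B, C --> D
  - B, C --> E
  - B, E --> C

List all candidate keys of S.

No FD produces {B}, so it must be in every candidate key.
{B, C}⁺ = {A, B, C, D, E} — all of the relation — so {B, C} is a candidate key.
{B, D}⁺ = {A, B, C, D, E} — all of the relation — so {B, D} is a candidate key.
{B, E}⁺ = {A, B, C, D, E} — all of the relation — so {B, E} is a candidate key.
These are minimal and exhaustive — every other superkey contains one of them.

{B, C}, {B, D}, {B, E}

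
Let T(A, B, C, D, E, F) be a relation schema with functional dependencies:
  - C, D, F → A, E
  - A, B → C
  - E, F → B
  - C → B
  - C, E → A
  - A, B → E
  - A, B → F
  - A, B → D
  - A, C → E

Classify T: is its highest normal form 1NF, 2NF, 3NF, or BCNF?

3NF

Candidate keys: {A, B}, {A, C}, {A, E, F}, {C, D, F}, {C, E}. Prime attributes: {A, B, C, D, E, F}.
E, F → B breaks BCNF: {E, F}⁺ = {B, E, F}, so {E, F} is not a superkey.
Its right-hand attributes {B} are all prime, as are those of every other non-superkey FD — the relation is in 3NF.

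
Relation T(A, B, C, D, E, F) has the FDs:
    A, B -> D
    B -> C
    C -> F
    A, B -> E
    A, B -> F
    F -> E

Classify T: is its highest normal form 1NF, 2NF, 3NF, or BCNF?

Candidate key: {A, B}. Prime attributes: {A, B}.
For B -> C we have {B}⁺ = {B, C, E, F}; {B} is not a superkey, so BCNF fails.
B -> C has non-prime {C} on the right and a non-superkey on the left, so 3NF fails.
Since {B} ⊂ {A, B} and {B}⁺ ⊇ {C, E, F} with {C, E, F} non-prime, there is a partial dependency; 2NF fails.

1NF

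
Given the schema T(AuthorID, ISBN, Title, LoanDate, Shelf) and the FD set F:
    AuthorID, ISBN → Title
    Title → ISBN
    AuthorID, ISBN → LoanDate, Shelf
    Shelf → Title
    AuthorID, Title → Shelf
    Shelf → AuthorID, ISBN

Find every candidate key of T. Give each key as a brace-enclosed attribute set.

{AuthorID, ISBN}, {AuthorID, Title}, {Shelf}

{Shelf}⁺ = {AuthorID, ISBN, LoanDate, Shelf, Title}, which is every attribute, so {Shelf} is a candidate key.
{AuthorID, ISBN}⁺ = {AuthorID, ISBN, LoanDate, Shelf, Title}, which is every attribute, so {AuthorID, ISBN} is a candidate key.
{AuthorID, Title}⁺ = {AuthorID, ISBN, LoanDate, Shelf, Title}, which is every attribute, so {AuthorID, Title} is a candidate key.
These are minimal and exhaustive — every other superkey contains one of them.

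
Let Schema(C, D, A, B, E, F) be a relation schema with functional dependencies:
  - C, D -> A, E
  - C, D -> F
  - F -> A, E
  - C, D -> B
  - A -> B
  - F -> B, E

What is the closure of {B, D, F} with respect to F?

Start with {B, D, F}.
F -> A, E applies; add {A, E} → now {A, B, D, E, F}.
No further FD applies.

{A, B, D, E, F}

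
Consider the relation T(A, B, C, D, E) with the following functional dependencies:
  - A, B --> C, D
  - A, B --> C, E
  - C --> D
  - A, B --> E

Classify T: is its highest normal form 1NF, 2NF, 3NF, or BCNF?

Candidate key: {A, B}. Prime attributes: {A, B}.
C --> D: {C}⁺ = {C, D}, which is not all of the attributes, so the left side is not a superkey — BCNF is violated.
Because {D} is non-prime and the left side of C --> D is not a superkey, the relation is not in 3NF.
Checking every proper subset of each key, none determines a non-prime attribute — 2NF is satisfied.

2NF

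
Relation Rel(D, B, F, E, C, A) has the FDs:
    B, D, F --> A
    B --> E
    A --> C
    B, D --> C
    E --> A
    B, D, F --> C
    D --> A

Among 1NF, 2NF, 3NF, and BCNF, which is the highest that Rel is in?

Candidate key: {B, D, F}. Prime attributes: {B, D, F}.
For B --> E we have {B}⁺ = {A, B, C, E}; {B} is not a superkey, so BCNF fails.
Because {E} is non-prime and the left side of B --> E is not a superkey, the relation is not in 3NF.
The proper key subset {B} of {B, D, F} determines non-prime {A, C, E}, so the relation is not even in 2NF.

1NF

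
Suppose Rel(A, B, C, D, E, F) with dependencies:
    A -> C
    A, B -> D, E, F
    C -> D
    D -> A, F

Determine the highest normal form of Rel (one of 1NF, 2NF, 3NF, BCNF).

Candidate keys: {A, B}, {B, C}, {B, D}. Prime attributes: {A, B, C, D}.
For A -> C we have {A}⁺ = {A, C, D, F}; {A} is not a superkey, so BCNF fails.
Because {F} is non-prime and the left side of D -> A, F is not a superkey, the relation is not in 3NF.
Since {A} ⊂ {A, B} and {A}⁺ ⊇ {F} with {F} non-prime, there is a partial dependency; 2NF fails.

1NF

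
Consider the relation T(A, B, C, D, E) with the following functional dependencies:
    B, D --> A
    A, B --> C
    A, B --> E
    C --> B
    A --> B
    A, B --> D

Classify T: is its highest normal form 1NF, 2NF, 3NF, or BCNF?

3NF

Candidate keys: {A}, {B, D}, {C, D}. Prime attributes: {A, B, C, D}.
For C --> B we have {C}⁺ = {B, C}; {C} is not a superkey, so BCNF fails.
Its right-hand attributes {B} are all prime, as are those of every other non-superkey FD — the relation is in 3NF.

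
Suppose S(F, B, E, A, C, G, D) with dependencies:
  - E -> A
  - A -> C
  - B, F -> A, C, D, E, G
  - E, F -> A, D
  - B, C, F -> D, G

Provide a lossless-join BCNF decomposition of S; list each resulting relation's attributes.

{A, C}; {A, E}; {B, E, F, G}; {D, E, F}

Candidate key of the original relation: {B, F}.
Within {A, B, C, D, E, F, G}: {E}⁺ ∩ {A, B, C, D, E, F, G} = {A, C, E}, not the whole set, so E -> A, C violates BCNF; decompose into {A, C, E} and {B, D, E, F, G}.
Within {A, C, E}: {A}⁺ ∩ {A, C, E} = {A, C}, not the whole set, so A -> C violates BCNF; decompose into {A, C} and {A, E}.
{A, C} is in BCNF.
{A, E} is in BCNF.
Within {B, D, E, F, G}: {E, F}⁺ ∩ {B, D, E, F, G} = {D, E, F}, not the whole set, so E, F -> D violates BCNF; decompose into {D, E, F} and {B, E, F, G}.
{D, E, F} is in BCNF.
{B, E, F, G} is in BCNF.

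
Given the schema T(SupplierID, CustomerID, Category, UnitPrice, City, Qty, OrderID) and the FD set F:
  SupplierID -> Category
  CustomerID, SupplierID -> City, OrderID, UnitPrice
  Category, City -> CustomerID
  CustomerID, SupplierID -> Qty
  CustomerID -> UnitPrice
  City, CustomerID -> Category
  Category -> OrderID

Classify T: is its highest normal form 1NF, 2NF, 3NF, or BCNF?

Candidate keys: {City, SupplierID}, {CustomerID, SupplierID}. Prime attributes: {City, CustomerID, SupplierID}.
SupplierID -> Category breaks BCNF: {SupplierID}⁺ = {Category, OrderID, SupplierID}, so {SupplierID} is not a superkey.
SupplierID -> Category determines the non-prime attribute {Category} from a non-superkey — 3NF is violated.
{SupplierID} is a proper subset of the key {City, SupplierID}, and {SupplierID}⁺ contains the non-prime attributes {Category, OrderID} — a partial dependency, so 2NF is violated.

1NF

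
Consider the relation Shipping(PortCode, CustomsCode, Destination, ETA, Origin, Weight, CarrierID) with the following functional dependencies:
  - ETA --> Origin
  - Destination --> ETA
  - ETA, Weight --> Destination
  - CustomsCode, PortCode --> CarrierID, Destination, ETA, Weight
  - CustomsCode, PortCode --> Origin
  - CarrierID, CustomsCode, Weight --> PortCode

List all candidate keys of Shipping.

Attributes never on any right-hand side: {CustomsCode} — every candidate key must contain it.
{CustomsCode, PortCode}⁺ = {CarrierID, CustomsCode, Destination, ETA, Origin, PortCode, Weight} — all of the relation — so {CustomsCode, PortCode} is a candidate key.
{CarrierID, CustomsCode, Weight}⁺ = {CarrierID, CustomsCode, Destination, ETA, Origin, PortCode, Weight} — all of the relation — so {CarrierID, CustomsCode, Weight} is a candidate key.
Any other superkey properly contains one of these, so there are no further candidate keys.

{CarrierID, CustomsCode, Weight}, {CustomsCode, PortCode}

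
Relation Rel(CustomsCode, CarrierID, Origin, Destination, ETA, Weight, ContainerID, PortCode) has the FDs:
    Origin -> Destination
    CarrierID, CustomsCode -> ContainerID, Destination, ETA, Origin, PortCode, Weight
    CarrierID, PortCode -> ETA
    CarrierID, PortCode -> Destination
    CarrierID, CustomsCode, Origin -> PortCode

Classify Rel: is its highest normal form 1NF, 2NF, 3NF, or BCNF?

2NF

Candidate key: {CarrierID, CustomsCode}. Prime attributes: {CarrierID, CustomsCode}.
For Origin -> Destination we have {Origin}⁺ = {Destination, Origin}; {Origin} is not a superkey, so BCNF fails.
Origin -> Destination has non-prime {Destination} on the right and a non-superkey on the left, so 3NF fails.
No non-prime attribute depends on a proper subset of any candidate key, so 2NF holds.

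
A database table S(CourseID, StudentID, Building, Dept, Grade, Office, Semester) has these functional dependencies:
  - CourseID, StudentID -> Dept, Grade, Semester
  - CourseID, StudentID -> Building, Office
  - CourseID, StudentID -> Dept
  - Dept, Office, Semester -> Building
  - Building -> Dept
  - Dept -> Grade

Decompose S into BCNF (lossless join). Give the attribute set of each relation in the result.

Candidate key of the original relation: {CourseID, StudentID}.
{Building, CourseID, Dept, Grade, Office, Semester, StudentID}: {Dept, Office, Semester} determines {Building, Dept, Grade, Office, Semester} here but is not a superkey — split on Dept, Office, Semester -> Building, Grade, giving {Building, Dept, Grade, Office, Semester} and {CourseID, Dept, Office, Semester, StudentID}.
{Building, Dept, Grade, Office, Semester}: {Building} determines {Building, Dept, Grade} here but is not a superkey — split on Building -> Dept, Grade, giving {Building, Dept, Grade} and {Building, Office, Semester}.
{Building, Dept, Grade}: {Dept} determines {Dept, Grade} here but is not a superkey — split on Dept -> Grade, giving {Dept, Grade} and {Building, Dept}.
{Dept, Grade} has no BCNF violation.
{Building, Dept} has no BCNF violation.
{Building, Office, Semester} has no BCNF violation.
{CourseID, Dept, Office, Semester, StudentID} has no BCNF violation.

{Building, Dept}; {Building, Office, Semester}; {CourseID, Dept, Office, Semester, StudentID}; {Dept, Grade}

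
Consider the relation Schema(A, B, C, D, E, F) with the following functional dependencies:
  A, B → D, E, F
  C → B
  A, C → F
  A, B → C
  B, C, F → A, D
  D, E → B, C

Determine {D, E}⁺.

{B, C, D, E}

Start with {D, E}.
D, E → B, C applies; add {B, C} → now {B, C, D, E}.
No further FD applies.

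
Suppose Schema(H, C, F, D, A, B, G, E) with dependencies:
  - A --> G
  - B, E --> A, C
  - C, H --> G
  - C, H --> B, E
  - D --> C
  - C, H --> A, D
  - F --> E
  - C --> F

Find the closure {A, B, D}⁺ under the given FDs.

{A, B, C, D, E, F, G}

Start with {A, B, D}.
A --> G applies; add {G} → now {A, B, D, G}.
D --> C applies; add {C} → now {A, B, C, D, G}.
C --> F applies; add {F} → now {A, B, C, D, F, G}.
F --> E applies; add {E} → now {A, B, C, D, E, F, G}.
No further FD applies.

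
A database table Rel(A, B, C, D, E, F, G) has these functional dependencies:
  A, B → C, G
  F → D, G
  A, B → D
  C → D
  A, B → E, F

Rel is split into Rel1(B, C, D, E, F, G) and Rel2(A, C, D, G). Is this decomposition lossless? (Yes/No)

Rel1 ∩ Rel2 = {C, D, G}; its closure under F is {C, D, G}.
Neither Rel1 nor Rel2 is contained in that closure, so the decomposition is lossy.

No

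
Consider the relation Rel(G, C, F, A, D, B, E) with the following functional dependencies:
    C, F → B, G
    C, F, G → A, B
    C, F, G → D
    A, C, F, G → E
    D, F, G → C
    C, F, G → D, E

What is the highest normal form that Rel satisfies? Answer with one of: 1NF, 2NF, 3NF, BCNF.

BCNF

Candidate keys: {C, F}, {D, F, G}. Prime attributes: {C, D, F, G}.
The left-hand side of every FD is a superkey, so BCNF is satisfied.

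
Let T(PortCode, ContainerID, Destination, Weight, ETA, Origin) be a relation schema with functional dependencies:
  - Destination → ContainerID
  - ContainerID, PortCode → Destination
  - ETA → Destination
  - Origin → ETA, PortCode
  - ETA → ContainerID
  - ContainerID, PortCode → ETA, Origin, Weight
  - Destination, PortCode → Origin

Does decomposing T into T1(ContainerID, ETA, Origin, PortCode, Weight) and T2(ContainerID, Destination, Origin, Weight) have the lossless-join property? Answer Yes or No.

Yes

Common attributes: {ContainerID, Origin, Weight}; their closure is {ContainerID, Destination, ETA, Origin, PortCode, Weight}.
T1 is contained in that closure, so T1 ∩ T2 → T1 holds and the join is lossless.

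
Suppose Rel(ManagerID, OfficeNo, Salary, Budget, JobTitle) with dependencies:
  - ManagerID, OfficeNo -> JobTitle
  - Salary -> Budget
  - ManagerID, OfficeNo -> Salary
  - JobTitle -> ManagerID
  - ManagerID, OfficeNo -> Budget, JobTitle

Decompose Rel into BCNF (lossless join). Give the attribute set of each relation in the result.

Candidate keys of the original relation: {JobTitle, OfficeNo}, {ManagerID, OfficeNo}.
{Budget, JobTitle, ManagerID, OfficeNo, Salary}: {Salary} determines {Budget, Salary} here but is not a superkey — split on Salary -> Budget, giving {Budget, Salary} and {JobTitle, ManagerID, OfficeNo, Salary}.
{Budget, Salary} is in BCNF.
{JobTitle, ManagerID, OfficeNo, Salary}: {JobTitle} determines {JobTitle, ManagerID} here but is not a superkey — split on JobTitle -> ManagerID, giving {JobTitle, ManagerID} and {JobTitle, OfficeNo, Salary}.
{JobTitle, ManagerID} is in BCNF.
{JobTitle, OfficeNo, Salary} is in BCNF.

{Budget, Salary}; {JobTitle, ManagerID}; {JobTitle, OfficeNo, Salary}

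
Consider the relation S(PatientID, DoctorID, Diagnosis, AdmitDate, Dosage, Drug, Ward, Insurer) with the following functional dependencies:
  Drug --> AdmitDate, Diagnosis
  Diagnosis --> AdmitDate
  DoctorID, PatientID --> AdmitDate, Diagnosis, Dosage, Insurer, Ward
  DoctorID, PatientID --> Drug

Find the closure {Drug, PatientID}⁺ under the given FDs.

Start with {Drug, PatientID}.
Drug --> AdmitDate, Diagnosis applies; add {AdmitDate, Diagnosis} → now {AdmitDate, Diagnosis, Drug, PatientID}.
No further FD applies.

{AdmitDate, Diagnosis, Drug, PatientID}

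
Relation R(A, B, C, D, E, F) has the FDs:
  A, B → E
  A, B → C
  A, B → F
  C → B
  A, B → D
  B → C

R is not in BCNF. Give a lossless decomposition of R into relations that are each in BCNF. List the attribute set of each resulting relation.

Candidate keys of the original relation: {A, B}, {A, C}.
{A, B, C, D, E, F}: {C} determines {B, C} here but is not a superkey — split on C → B, giving {B, C} and {A, C, D, E, F}.
{B, C} is in BCNF.
{A, C, D, E, F} is in BCNF.

{A, C, D, E, F}; {B, C}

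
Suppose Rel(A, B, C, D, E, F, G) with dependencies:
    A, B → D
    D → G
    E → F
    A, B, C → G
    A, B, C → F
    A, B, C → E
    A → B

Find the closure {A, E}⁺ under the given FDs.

Start with {A, E}.
E → F applies; add {F} → now {A, E, F}.
A → B applies; add {B} → now {A, B, E, F}.
A, B → D applies; add {D} → now {A, B, D, E, F}.
D → G applies; add {G} → now {A, B, D, E, F, G}.
No further FD applies.

{A, B, D, E, F, G}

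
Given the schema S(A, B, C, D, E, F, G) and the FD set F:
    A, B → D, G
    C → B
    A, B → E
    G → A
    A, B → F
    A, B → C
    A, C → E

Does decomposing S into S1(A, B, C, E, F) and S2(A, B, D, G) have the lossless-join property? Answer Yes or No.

Yes

The shared attributes are {A, B} and {A, B}⁺ = {A, B, C, D, E, F, G}.
This includes all of S1, so the common attributes are a superkey of S1 — the join is lossless.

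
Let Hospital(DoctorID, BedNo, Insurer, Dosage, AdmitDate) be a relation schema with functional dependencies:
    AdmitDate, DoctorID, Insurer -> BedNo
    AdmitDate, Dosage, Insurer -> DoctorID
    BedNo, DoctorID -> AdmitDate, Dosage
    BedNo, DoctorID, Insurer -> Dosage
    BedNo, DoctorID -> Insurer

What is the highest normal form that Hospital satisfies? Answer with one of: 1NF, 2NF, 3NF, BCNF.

Candidate keys: {AdmitDate, DoctorID, Insurer}, {AdmitDate, Dosage, Insurer}, {BedNo, DoctorID}. Prime attributes: {AdmitDate, BedNo, DoctorID, Dosage, Insurer}.
Every FD has a superkey on the left, so the relation is in BCNF.

BCNF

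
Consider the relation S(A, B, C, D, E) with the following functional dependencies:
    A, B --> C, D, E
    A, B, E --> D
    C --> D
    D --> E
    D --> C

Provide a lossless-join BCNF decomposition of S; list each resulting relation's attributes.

Candidate key of the original relation: {A, B}.
{A, B, C, D, E}: {C} determines {C, D, E} here but is not a superkey — split on C --> D, E, giving {C, D, E} and {A, B, C}.
{C, D, E} is in BCNF.
{A, B, C} is in BCNF.

{A, B, C}; {C, D, E}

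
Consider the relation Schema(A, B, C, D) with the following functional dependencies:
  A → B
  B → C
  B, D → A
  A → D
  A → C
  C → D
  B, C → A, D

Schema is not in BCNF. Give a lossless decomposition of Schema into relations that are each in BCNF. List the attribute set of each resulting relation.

{A, B, C}; {C, D}

Candidate keys of the original relation: {A}, {B}.
In {A, B, C, D}, {C} is not a superkey ({C}⁺ restricted to this set is {C, D}), so split on C → D into {C, D} and {A, B, C}.
{C, D}: every determinant is a superkey — BCNF.
{A, B, C}: every determinant is a superkey — BCNF.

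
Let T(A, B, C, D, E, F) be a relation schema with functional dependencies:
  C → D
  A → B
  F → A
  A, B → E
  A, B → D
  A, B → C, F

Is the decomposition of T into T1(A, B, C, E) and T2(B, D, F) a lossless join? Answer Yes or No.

No

Common attributes: {B}; their closure is {B}.
The closure covers neither T1 nor T2 entirely; the join is not lossless.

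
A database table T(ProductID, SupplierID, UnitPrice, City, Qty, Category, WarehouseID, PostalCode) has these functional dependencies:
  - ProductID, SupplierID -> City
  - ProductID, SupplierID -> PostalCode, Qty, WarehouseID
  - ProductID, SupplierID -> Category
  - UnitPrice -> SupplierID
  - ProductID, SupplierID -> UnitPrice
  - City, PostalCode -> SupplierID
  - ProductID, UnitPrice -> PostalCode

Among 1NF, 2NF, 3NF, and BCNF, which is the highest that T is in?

3NF

Candidate keys: {City, PostalCode, ProductID}, {ProductID, SupplierID}, {ProductID, UnitPrice}. Prime attributes: {City, PostalCode, ProductID, SupplierID, UnitPrice}.
UnitPrice -> SupplierID: {UnitPrice}⁺ = {SupplierID, UnitPrice}, which is not all of the attributes, so the left side is not a superkey — BCNF is violated.
But every attribute on its right side ({SupplierID}) is prime, and the same holds for every other non-superkey FD, so 3NF still holds.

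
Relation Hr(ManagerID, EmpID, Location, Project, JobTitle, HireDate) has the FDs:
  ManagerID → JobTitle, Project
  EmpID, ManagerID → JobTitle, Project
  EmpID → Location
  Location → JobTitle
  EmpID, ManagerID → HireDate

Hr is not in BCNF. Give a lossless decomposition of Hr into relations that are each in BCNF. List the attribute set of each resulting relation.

{EmpID, HireDate, ManagerID}; {EmpID, Location}; {JobTitle, ManagerID, Project}

Candidate key of the original relation: {EmpID, ManagerID}.
{EmpID, HireDate, JobTitle, Location, ManagerID, Project}: {ManagerID} determines {JobTitle, ManagerID, Project} here but is not a superkey — split on ManagerID → JobTitle, Project, giving {JobTitle, ManagerID, Project} and {EmpID, HireDate, Location, ManagerID}.
{JobTitle, ManagerID, Project}: every determinant is a superkey — BCNF.
{EmpID, HireDate, Location, ManagerID}: {EmpID} determines {EmpID, Location} here but is not a superkey — split on EmpID → Location, giving {EmpID, Location} and {EmpID, HireDate, ManagerID}.
{EmpID, Location}: every determinant is a superkey — BCNF.
{EmpID, HireDate, ManagerID}: every determinant is a superkey — BCNF.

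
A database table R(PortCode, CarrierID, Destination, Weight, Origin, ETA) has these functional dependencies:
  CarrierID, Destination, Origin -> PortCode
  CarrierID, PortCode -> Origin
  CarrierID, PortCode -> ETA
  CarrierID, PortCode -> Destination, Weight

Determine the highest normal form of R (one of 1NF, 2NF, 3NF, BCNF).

BCNF

Candidate keys: {CarrierID, Destination, Origin}, {CarrierID, PortCode}. Prime attributes: {CarrierID, Destination, Origin, PortCode}.
Each dependency's left side is a superkey — BCNF holds.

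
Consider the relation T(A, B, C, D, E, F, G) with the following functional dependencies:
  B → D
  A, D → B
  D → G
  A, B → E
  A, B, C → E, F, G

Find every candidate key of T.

{A, B, C}, {A, C, D}

No FD produces {A, C}, so they must be in every candidate key.
Closure of {A, B, C} is {A, B, C, D, E, F, G}, the whole schema; {A, B, C} is a candidate key.
Closure of {A, C, D} is {A, B, C, D, E, F, G}, the whole schema; {A, C, D} is a candidate key.
No proper subset of any of these is a key, and no other minimal superkey exists.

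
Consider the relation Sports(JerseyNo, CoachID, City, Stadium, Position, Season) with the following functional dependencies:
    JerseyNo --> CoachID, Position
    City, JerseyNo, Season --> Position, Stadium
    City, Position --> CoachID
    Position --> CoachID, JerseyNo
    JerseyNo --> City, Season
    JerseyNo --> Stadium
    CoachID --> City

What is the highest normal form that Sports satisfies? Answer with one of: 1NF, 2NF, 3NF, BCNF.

2NF

Candidate keys: {JerseyNo}, {Position}. Prime attributes: {JerseyNo, Position}.
CoachID --> City: {CoachID}⁺ = {City, CoachID}, which is not all of the attributes, so the left side is not a superkey — BCNF is violated.
CoachID --> City has non-prime {City} on the right and a non-superkey on the left, so 3NF fails.
All keys have size 1, which rules out partial dependencies — 2NF is satisfied.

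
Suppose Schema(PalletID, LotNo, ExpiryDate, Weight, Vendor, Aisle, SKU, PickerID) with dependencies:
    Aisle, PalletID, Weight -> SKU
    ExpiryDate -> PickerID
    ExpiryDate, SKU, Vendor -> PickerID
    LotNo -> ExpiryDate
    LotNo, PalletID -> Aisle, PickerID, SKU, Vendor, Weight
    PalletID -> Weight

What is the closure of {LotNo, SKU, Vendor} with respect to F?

Start with {LotNo, SKU, Vendor}.
LotNo -> ExpiryDate applies; add {ExpiryDate} → now {ExpiryDate, LotNo, SKU, Vendor}.
ExpiryDate -> PickerID applies; add {PickerID} → now {ExpiryDate, LotNo, PickerID, SKU, Vendor}.
No further FD applies.

{ExpiryDate, LotNo, PickerID, SKU, Vendor}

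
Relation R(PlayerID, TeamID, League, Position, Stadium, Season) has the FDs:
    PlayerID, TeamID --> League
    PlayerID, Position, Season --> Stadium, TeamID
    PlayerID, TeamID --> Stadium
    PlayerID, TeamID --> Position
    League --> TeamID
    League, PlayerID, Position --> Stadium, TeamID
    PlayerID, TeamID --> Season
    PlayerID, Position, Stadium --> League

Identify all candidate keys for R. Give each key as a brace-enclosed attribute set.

{PlayerID} never appears on the right of any FD, so every key must include it.
{League, PlayerID}⁺ = {League, PlayerID, Position, Season, Stadium, TeamID}, which is every attribute, so {League, PlayerID} is a candidate key.
{PlayerID, TeamID}⁺ = {League, PlayerID, Position, Season, Stadium, TeamID}, which is every attribute, so {PlayerID, TeamID} is a candidate key.
{PlayerID, Position, Season}⁺ = {League, PlayerID, Position, Season, Stadium, TeamID}, which is every attribute, so {PlayerID, Position, Season} is a candidate key.
{PlayerID, Position, Stadium}⁺ = {League, PlayerID, Position, Season, Stadium, TeamID}, which is every attribute, so {PlayerID, Position, Stadium} is a candidate key.
These are minimal and exhaustive — every other superkey contains one of them.

{League, PlayerID}, {PlayerID, Position, Season}, {PlayerID, Position, Stadium}, {PlayerID, TeamID}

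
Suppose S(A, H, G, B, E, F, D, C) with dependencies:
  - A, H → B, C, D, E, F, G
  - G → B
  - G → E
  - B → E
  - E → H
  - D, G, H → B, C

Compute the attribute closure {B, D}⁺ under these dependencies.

{B, D, E, H}

Start with {B, D}.
B → E applies; add {E} → now {B, D, E}.
E → H applies; add {H} → now {B, D, E, H}.
No further FD applies.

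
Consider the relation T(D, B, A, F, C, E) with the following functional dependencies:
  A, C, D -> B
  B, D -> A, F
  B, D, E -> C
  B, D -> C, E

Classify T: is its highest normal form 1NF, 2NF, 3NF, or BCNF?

Candidate keys: {A, C, D}, {B, D}. Prime attributes: {A, B, C, D}.
The left-hand side of every FD is a superkey, so BCNF is satisfied.

BCNF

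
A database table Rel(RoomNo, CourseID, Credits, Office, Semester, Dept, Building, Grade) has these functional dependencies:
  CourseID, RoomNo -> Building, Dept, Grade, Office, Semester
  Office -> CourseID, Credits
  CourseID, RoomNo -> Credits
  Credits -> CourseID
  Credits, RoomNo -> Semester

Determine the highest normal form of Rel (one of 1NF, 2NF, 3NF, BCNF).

Candidate keys: {CourseID, RoomNo}, {Credits, RoomNo}, {Office, RoomNo}. Prime attributes: {CourseID, Credits, Office, RoomNo}.
For Office -> CourseID, Credits we have {Office}⁺ = {CourseID, Credits, Office}; {Office} is not a superkey, so BCNF fails.
Since {CourseID, Credits} ⊆ prime attributes and every other non-superkey FD also has a prime right side, the schema is in 3NF.

3NF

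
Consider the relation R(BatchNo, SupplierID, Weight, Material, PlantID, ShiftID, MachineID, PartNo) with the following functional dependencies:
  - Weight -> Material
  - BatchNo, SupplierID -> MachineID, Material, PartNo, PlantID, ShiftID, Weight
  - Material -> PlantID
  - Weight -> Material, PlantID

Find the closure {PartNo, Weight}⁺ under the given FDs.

{Material, PartNo, PlantID, Weight}

Start with {PartNo, Weight}.
Weight -> Material applies; add {Material} → now {Material, PartNo, Weight}.
Material -> PlantID applies; add {PlantID} → now {Material, PartNo, PlantID, Weight}.
No further FD applies.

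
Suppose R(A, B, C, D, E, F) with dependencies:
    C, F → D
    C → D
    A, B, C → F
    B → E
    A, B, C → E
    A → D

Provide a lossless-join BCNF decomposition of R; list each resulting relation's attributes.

{A, B, C, F}; {B, E}; {C, D}

Candidate key of the original relation: {A, B, C}.
{A, B, C, D, E, F}: {C, F} determines {C, D, F} here but is not a superkey — split on C, F → D, giving {C, D, F} and {A, B, C, E, F}.
{C, D, F}: {C} determines {C, D} here but is not a superkey — split on C → D, giving {C, D} and {C, F}.
{C, D} is in BCNF.
{C, F} is in BCNF.
{A, B, C, E, F}: {B} determines {B, E} here but is not a superkey — split on B → E, giving {B, E} and {A, B, C, F}.
{B, E} is in BCNF.
{A, B, C, F} is in BCNF.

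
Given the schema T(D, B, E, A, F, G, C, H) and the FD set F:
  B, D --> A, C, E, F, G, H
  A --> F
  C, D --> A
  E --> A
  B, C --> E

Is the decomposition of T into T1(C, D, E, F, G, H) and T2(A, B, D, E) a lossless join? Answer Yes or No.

No

T1 ∩ T2 = {D, E}; its closure under F is {A, D, E, F}.
Neither T1 nor T2 is contained in that closure, so the decomposition is lossy.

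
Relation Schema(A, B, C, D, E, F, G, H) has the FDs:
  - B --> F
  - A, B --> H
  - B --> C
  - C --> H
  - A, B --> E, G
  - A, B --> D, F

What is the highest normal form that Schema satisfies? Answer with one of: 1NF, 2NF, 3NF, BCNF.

1NF

Candidate key: {A, B}. Prime attributes: {A, B}.
B --> F breaks BCNF: {B}⁺ = {B, C, F, H}, so {B} is not a superkey.
B --> F determines the non-prime attribute {F} from a non-superkey — 3NF is violated.
Since {B} ⊂ {A, B} and {B}⁺ ⊇ {C, F, H} with {C, F, H} non-prime, there is a partial dependency; 2NF fails.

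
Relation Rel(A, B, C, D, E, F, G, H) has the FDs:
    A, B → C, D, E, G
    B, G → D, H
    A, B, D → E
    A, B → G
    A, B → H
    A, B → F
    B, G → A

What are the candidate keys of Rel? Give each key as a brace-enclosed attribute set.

Attributes never on any right-hand side: {B} — every candidate key must contain it.
{A, B} is a candidate key since {A, B}⁺ = {A, B, C, D, E, F, G, H} covers every attribute.
{B, G} is a candidate key since {B, G}⁺ = {A, B, C, D, E, F, G, H} covers every attribute.
These are minimal and exhaustive — every other superkey contains one of them.

{A, B}, {B, G}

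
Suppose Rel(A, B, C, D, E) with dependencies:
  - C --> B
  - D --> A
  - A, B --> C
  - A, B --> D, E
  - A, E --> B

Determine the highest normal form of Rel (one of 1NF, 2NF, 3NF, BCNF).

Candidate keys: {A, B}, {A, C}, {A, E}, {B, D}, {C, D}, {D, E}. Prime attributes: {A, B, C, D, E}.
C --> B: {C}⁺ = {B, C}, which is not all of the attributes, so the left side is not a superkey — BCNF is violated.
Its right-hand attributes {B} are all prime, as are those of every other non-superkey FD — the relation is in 3NF.

3NF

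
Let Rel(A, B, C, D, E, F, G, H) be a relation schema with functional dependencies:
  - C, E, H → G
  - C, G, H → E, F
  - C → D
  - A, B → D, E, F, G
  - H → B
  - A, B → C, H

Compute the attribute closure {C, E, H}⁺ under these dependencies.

Start with {C, E, H}.
C, E, H → G applies; add {G} → now {C, E, G, H}.
C, G, H → E, F applies; add {F} → now {C, E, F, G, H}.
C → D applies; add {D} → now {C, D, E, F, G, H}.
H → B applies; add {B} → now {B, C, D, E, F, G, H}.
No further FD applies.

{B, C, D, E, F, G, H}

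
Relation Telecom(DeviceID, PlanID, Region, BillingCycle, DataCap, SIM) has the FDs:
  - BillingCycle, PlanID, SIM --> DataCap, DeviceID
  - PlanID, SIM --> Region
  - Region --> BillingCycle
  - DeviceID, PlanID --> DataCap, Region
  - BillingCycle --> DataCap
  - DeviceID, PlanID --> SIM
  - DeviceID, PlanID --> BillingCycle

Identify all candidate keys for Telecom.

No FD produces {PlanID}, so it must be in every candidate key.
{DeviceID, PlanID} is a candidate key since {DeviceID, PlanID}⁺ = {BillingCycle, DataCap, DeviceID, PlanID, Region, SIM} covers every attribute.
{PlanID, SIM} is a candidate key since {PlanID, SIM}⁺ = {BillingCycle, DataCap, DeviceID, PlanID, Region, SIM} covers every attribute.
These are minimal and exhaustive — every other superkey contains one of them.

{DeviceID, PlanID}, {PlanID, SIM}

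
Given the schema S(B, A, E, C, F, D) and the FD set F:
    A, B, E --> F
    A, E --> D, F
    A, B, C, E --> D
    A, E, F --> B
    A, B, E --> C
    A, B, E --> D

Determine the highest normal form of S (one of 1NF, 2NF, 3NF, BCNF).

BCNF

Candidate key: {A, E}. Prime attributes: {A, E}.
Every FD has a superkey on the left, so the relation is in BCNF.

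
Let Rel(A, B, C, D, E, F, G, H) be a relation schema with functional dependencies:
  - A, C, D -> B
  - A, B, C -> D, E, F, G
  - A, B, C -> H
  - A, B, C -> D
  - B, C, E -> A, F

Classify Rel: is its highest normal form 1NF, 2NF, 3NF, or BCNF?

Candidate keys: {A, B, C}, {A, C, D}, {B, C, E}. Prime attributes: {A, B, C, D, E}.
Every FD has a superkey on the left, so the relation is in BCNF.

BCNF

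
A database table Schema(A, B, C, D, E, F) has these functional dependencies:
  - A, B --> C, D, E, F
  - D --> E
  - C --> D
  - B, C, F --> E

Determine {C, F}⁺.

{C, D, E, F}

Start with {C, F}.
C --> D applies; add {D} → now {C, D, F}.
D --> E applies; add {E} → now {C, D, E, F}.
No further FD applies.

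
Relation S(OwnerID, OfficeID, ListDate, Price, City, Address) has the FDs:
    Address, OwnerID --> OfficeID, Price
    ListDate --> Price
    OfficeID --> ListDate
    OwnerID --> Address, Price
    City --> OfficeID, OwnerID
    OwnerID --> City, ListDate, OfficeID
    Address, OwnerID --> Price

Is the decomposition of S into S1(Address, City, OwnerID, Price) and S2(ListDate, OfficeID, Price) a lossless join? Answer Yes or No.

No

S1 ∩ S2 = {Price}; its closure under F is {Price}.
The closure covers neither S1 nor S2 entirely; the join is not lossless.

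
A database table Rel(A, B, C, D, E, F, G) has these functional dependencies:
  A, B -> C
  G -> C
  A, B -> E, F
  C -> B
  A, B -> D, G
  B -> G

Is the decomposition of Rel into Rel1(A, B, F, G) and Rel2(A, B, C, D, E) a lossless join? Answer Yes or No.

Rel1 ∩ Rel2 = {A, B}; its closure under F is {A, B, C, D, E, F, G}.
This includes all of Rel1, so the common attributes are a superkey of Rel1 — the join is lossless.

Yes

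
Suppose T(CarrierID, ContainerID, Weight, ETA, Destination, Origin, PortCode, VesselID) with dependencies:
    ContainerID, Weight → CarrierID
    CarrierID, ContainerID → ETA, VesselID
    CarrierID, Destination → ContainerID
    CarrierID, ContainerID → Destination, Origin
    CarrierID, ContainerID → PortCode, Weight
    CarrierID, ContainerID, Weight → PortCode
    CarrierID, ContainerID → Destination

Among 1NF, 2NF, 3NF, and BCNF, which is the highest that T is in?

Candidate keys: {CarrierID, ContainerID}, {CarrierID, Destination}, {ContainerID, Weight}. Prime attributes: {CarrierID, ContainerID, Destination, Weight}.
Each dependency's left side is a superkey — BCNF holds.

BCNF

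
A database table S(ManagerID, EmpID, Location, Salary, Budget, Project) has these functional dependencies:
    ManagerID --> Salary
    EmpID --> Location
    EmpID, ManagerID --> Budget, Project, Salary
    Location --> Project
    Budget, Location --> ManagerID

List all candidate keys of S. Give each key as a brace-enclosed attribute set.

Attributes never on any right-hand side: {EmpID} — every candidate key must contain it.
Closure of {Budget, EmpID} is {Budget, EmpID, Location, ManagerID, Project, Salary}, the whole schema; {Budget, EmpID} is a candidate key.
Closure of {EmpID, ManagerID} is {Budget, EmpID, Location, ManagerID, Project, Salary}, the whole schema; {EmpID, ManagerID} is a candidate key.
These are minimal and exhaustive — every other superkey contains one of them.

{Budget, EmpID}, {EmpID, ManagerID}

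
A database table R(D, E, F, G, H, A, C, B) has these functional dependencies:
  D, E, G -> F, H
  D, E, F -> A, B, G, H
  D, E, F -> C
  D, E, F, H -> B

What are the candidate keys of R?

{D, E} never appear on the right of any FD, so every key must include all of them.
{D, E, F}⁺ = {A, B, C, D, E, F, G, H}, which is every attribute, so {D, E, F} is a candidate key.
{D, E, G}⁺ = {A, B, C, D, E, F, G, H}, which is every attribute, so {D, E, G} is a candidate key.
Any other superkey properly contains one of these, so there are no further candidate keys.

{D, E, F}, {D, E, G}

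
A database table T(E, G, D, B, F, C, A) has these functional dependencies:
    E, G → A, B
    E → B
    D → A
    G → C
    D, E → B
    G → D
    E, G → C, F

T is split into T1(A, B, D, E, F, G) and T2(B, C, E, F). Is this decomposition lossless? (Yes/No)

The shared attributes are {B, E, F} and {B, E, F}⁺ = {B, E, F}.
T1 ⊄ {B, E, F} and T2 ⊄ {B, E, F}, so the split is lossy.

No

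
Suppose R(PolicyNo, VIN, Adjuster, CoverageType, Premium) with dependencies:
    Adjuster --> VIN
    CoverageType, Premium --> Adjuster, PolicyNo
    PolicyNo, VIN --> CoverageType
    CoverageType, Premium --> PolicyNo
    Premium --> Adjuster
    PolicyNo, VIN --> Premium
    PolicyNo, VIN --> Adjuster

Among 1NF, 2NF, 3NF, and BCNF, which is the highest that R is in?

Candidate keys: {Adjuster, PolicyNo}, {CoverageType, Premium}, {PolicyNo, Premium}, {PolicyNo, VIN}. Prime attributes: {Adjuster, CoverageType, PolicyNo, Premium, VIN}.
For Adjuster --> VIN we have {Adjuster}⁺ = {Adjuster, VIN}; {Adjuster} is not a superkey, so BCNF fails.
Since {VIN} ⊆ prime attributes and every other non-superkey FD also has a prime right side, the schema is in 3NF.

3NF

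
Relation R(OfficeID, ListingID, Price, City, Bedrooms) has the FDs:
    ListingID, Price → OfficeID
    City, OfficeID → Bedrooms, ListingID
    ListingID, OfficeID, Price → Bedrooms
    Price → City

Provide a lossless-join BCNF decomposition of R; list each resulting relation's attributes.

Candidate keys of the original relation: {ListingID, Price}, {OfficeID, Price}.
Within {Bedrooms, City, ListingID, OfficeID, Price}: {City, OfficeID}⁺ ∩ {Bedrooms, City, ListingID, OfficeID, Price} = {Bedrooms, City, ListingID, OfficeID}, not the whole set, so City, OfficeID → Bedrooms, ListingID violates BCNF; decompose into {Bedrooms, City, ListingID, OfficeID} and {City, OfficeID, Price}.
{Bedrooms, City, ListingID, OfficeID}: every determinant is a superkey — BCNF.
Within {City, OfficeID, Price}: {Price}⁺ ∩ {City, OfficeID, Price} = {City, Price}, not the whole set, so Price → City violates BCNF; decompose into {City, Price} and {OfficeID, Price}.
{City, Price}: every determinant is a superkey — BCNF.
{OfficeID, Price}: every determinant is a superkey — BCNF.

{Bedrooms, City, ListingID, OfficeID}; {City, Price}; {OfficeID, Price}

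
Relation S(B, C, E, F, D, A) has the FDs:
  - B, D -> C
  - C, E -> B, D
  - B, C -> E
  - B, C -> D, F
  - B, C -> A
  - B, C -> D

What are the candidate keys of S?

{B, C}, {B, D}, {C, E}

Closure of {B, C} is {A, B, C, D, E, F}, the whole schema; {B, C} is a candidate key.
Closure of {B, D} is {A, B, C, D, E, F}, the whole schema; {B, D} is a candidate key.
Closure of {C, E} is {A, B, C, D, E, F}, the whole schema; {C, E} is a candidate key.
No proper subset of any of these is a key, and no other minimal superkey exists.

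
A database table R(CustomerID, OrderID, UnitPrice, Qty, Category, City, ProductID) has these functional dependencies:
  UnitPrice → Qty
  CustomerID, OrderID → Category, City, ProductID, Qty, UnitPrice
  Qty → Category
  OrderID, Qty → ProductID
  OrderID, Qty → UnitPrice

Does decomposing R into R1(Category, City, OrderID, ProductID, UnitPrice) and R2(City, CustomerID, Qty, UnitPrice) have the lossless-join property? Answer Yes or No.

The shared attributes are {City, UnitPrice} and {City, UnitPrice}⁺ = {Category, City, Qty, UnitPrice}.
The closure covers neither R1 nor R2 entirely; the join is not lossless.

No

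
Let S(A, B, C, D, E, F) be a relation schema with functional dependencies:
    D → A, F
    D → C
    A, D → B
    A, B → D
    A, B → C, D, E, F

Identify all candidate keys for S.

{A, B}, {D}

{D}⁺ = {A, B, C, D, E, F} — all of the relation — so {D} is a candidate key.
{A, B}⁺ = {A, B, C, D, E, F} — all of the relation — so {A, B} is a candidate key.
Any other superkey properly contains one of these, so there are no further candidate keys.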